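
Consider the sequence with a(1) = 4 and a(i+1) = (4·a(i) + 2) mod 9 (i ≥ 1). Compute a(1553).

We have a(1) = 4; a(2) = 0; a(3) = 2; a(4) = 1; a(5) = 6; a(6) = 8; a(7) = 7; a(8) = 3; a(9) = 5; a(10) = 4.
The sequence repeats with period 9.
(1553 - 1) mod 9 = 4, so a(1553) = a(5) = 6.

6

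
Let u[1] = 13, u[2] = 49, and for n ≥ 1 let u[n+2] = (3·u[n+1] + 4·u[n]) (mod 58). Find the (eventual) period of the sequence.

14

u[1] = 13; u[2] = 49; u[3] = 25; u[4] = 39; u[5] = 43; u[6] = 53; u[7] = 41; u[8] = 45; u[9] = 9; u[10] = 33; u[11] = 19; u[12] = 15; u[13] = 5; u[14] = 17; u[15] = 13; u[16] = 49.
The sequence repeats with period 14.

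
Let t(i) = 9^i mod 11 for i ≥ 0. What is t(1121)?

Listing terms: t(0) = 1, t(1) = 9, t(2) = 4, t(3) = 3, t(4) = 5, t(5) = 1.
The sequence repeats with period 5.
So t(1121) = t(0 + ((1121-0) mod 5)) = t(1) = 9.

9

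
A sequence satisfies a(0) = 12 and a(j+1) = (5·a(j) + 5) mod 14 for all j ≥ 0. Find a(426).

12

Listing terms: a(0) = 12, a(1) = 9, a(2) = 8, a(3) = 3, a(4) = 6, a(5) = 7, a(6) = 12.
Since a(6) = a(0) = 12, the sequence is periodic with period 6.
(426 - 0) mod 6 = 0, so a(426) = a(0) = 12.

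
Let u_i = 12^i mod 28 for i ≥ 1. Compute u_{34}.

16

Computing terms: u_1 = 12,  u_2 = 4,  u_3 = 20,  u_4 = 16,  u_5 = 24,  u_6 = 8,  u_7 = 12.
The sequence repeats with period 6.
(34 - 1) mod 6 = 3, so u_{34} = u_4 = 16.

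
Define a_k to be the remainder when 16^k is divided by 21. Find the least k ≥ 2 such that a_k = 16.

Computing terms: a_1 = 16,  a_2 = 4,  a_3 = 1,  a_4 = 16.
The sequence repeats with period 3.
The value 16 next appears (with k ≥ 2) at a_4.

4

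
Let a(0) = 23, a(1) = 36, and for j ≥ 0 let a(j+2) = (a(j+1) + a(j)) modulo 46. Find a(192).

23

Listing terms: a(0) = 23; a(1) = 36; a(2) = 13; a(3) = 3; a(4) = 16; a(5) = 19; a(6) = 35; a(7) = 8; a(8) = 43; a(9) = 5; a(10) = 2; a(11) = 7; a(12) = 9; a(13) = 16; a(14) = 25; a(15) = 41; a(16) = 20; a(17) = 15; a(18) = 35; a(19) = 4; a(20) = 39; a(21) = 43; a(22) = 36; a(23) = 33; a(24) = 23; a(25) = 10; a(26) = 33; a(27) = 43; a(28) = 30; a(29) = 27; a(30) = 11; a(31) = 38; a(32) = 3; a(33) = 41; a(34) = 44; a(35) = 39; a(36) = 37; a(37) = 30; a(38) = 21; a(39) = 5; a(40) = 26; a(41) = 31; a(42) = 11; a(43) = 42; a(44) = 7; a(45) = 3; a(46) = 10; a(47) = 13; a(48) = 23; a(49) = 36.
The sequence repeats with period 48.
(192 - 0) mod 48 = 0, so a(192) = a(0) = 23.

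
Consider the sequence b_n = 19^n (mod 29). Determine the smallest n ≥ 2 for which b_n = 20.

12

Computing terms: b_1 = 19; b_2 = 13; b_3 = 15; b_4 = 24; b_5 = 21; b_6 = 22; b_7 = 12; b_8 = 25; b_9 = 11; b_{10} = 6; b_{11} = 27; b_{12} = 20; b_{13} = 3; b_{14} = 28; b_{15} = 10; b_{16} = 16; b_{17} = 14; b_{18} = 5; b_{19} = 8; b_{20} = 7; b_{21} = 17; b_{22} = 4; b_{23} = 18; b_{24} = 23; b_{25} = 2; b_{26} = 9; b_{27} = 26; b_{28} = 1; b_{29} = 19.
Since b_{29} = b_1 = 19, the sequence is periodic with period 28.
The value 20 first appears (with n ≥ 2) at b_{12}.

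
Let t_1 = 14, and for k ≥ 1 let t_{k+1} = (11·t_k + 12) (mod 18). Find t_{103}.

Computing terms: t_1 = 14; t_2 = 4; t_3 = 2; t_4 = 16; t_5 = 8; t_6 = 10; t_7 = 14.
Since t_7 = t_1 = 14, the sequence is periodic with period 6.
So t_{103} = t_{1 + ((103-1) mod 6)} = t_1 = 14.

14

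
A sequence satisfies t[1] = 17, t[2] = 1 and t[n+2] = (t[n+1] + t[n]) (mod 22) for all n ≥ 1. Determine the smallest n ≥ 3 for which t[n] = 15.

Listing terms: t[1] = 17,  t[2] = 1,  t[3] = 18,  t[4] = 19,  t[5] = 15,  t[6] = 12,  t[7] = 5,  t[8] = 17,  t[9] = 0,  t[10] = 17,  t[11] = 17,  t[12] = 12,  t[13] = 7,  t[14] = 19,  t[15] = 4,  t[16] = 1,  t[17] = 5,  t[18] = 6,  t[19] = 11,  t[20] = 17,  t[21] = 6,  t[22] = 1,  t[23] = 7,  t[24] = 8,  t[25] = 15,  t[26] = 1,  t[27] = 16,  t[28] = 17,  t[29] = 11,  t[30] = 6,  t[31] = 17,  t[32] = 1.
Since (t[31], t[32]) = (t[1], t[2]) = (17, 1) (two consecutive terms determine the rest), the sequence is periodic with period 30.
The value 15 first appears (with n ≥ 3) at t[5].

5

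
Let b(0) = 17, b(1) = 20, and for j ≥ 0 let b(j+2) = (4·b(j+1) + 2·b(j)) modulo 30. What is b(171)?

16

Computing terms: b(0) = 17,  b(1) = 20,  b(2) = 24,  b(3) = 16,  b(4) = 22,  b(5) = 0,  b(6) = 14,  b(7) = 26,  b(8) = 12,  b(9) = 10,  b(10) = 4,  b(11) = 6,  b(12) = 2,  b(13) = 20,  b(14) = 24.
Since (b(13), b(14)) = (b(1), b(2)) = (20, 24) (two consecutive terms determine the rest), the sequence is eventually periodic: after a pre-period of length 1 it cycles with period 12.
For j ≥ 1, b(j) depends only on (j - 1) mod 12. (171 - 1) mod 12 = 2, so b(171) = b(3) = 16.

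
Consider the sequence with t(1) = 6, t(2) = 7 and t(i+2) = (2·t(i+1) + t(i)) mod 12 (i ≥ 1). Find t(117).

Listing terms: t(1) = 6; t(2) = 7; t(3) = 8; t(4) = 11; t(5) = 6; t(6) = 11; t(7) = 4; t(8) = 7; t(9) = 6; t(10) = 7.
The sequence repeats with period 8.
So t(117) = t(1 + ((117-1) mod 8)) = t(5) = 6.

6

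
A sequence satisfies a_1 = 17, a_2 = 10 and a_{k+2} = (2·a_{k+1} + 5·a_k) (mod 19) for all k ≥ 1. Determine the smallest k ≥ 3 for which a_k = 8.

6

We have a_1 = 17, a_2 = 10, a_3 = 10, a_4 = 13, a_5 = 0, a_6 = 8, a_7 = 16, a_8 = 15, a_9 = 15, a_{10} = 10, a_{11} = 0, a_{12} = 12, a_{13} = 5, a_{14} = 13, a_{15} = 13, a_{16} = 15, a_{17} = 0, a_{18} = 18, a_{19} = 17, a_{20} = 10.
Since (a_{19}, a_{20}) = (a_1, a_2) = (17, 10) (two consecutive terms determine the rest), the sequence is periodic with period 18.
The value 8 first appears (with k ≥ 3) at a_6.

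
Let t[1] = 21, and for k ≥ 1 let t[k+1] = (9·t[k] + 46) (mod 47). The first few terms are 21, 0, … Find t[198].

35

We have t[1] = 21, t[2] = 0, t[3] = 46, t[4] = 37, t[5] = 3, t[6] = 26, t[7] = 45, t[8] = 28, t[9] = 16, t[10] = 2, t[11] = 17, t[12] = 11, t[13] = 4, t[14] = 35, t[15] = 32, t[16] = 5, t[17] = 44, t[18] = 19, t[19] = 29, t[20] = 25, t[21] = 36, t[22] = 41, t[23] = 39, t[24] = 21.
The sequence repeats with period 23.
(198 - 1) mod 23 = 13, so t[198] = t[14] = 35.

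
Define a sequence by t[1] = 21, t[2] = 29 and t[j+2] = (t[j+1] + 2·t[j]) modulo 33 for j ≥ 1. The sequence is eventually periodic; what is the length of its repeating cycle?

30

Listing terms: t[1] = 21,  t[2] = 29,  t[3] = 5,  t[4] = 30,  t[5] = 7,  t[6] = 1,  t[7] = 15,  t[8] = 17,  t[9] = 14,  t[10] = 15,  t[11] = 10,  t[12] = 7,  t[13] = 27,  t[14] = 8,  t[15] = 29,  t[16] = 12,  t[17] = 4,  t[18] = 28,  t[19] = 3,  t[20] = 26,  t[21] = 32,  t[22] = 18,  t[23] = 16,  t[24] = 19,  t[25] = 18,  t[26] = 23,  t[27] = 26,  t[28] = 6,  t[29] = 25,  t[30] = 4,  t[31] = 21,  t[32] = 29.
The sequence repeats with period 30.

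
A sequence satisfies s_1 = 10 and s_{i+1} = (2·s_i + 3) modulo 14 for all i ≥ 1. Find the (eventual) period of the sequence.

3

Listing terms: s_1 = 10, s_2 = 9, s_3 = 7, s_4 = 3, s_5 = 9.
Since s_5 = s_2 = 9, the sequence is eventually periodic: after a pre-period of length 1 it cycles with period 3.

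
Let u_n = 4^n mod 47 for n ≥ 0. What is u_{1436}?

6

Listing terms: u_0 = 1; u_1 = 4; u_2 = 16; u_3 = 17; u_4 = 21; u_5 = 37; u_6 = 7; u_7 = 28; u_8 = 18; u_9 = 25; u_{10} = 6; u_{11} = 24; u_{12} = 2; u_{13} = 8; u_{14} = 32; u_{15} = 34; u_{16} = 42; u_{17} = 27; u_{18} = 14; u_{19} = 9; u_{20} = 36; u_{21} = 3; u_{22} = 12; u_{23} = 1.
The sequence repeats with period 23.
(1436 - 0) mod 23 = 10, so u_{1436} = u_{10} = 6.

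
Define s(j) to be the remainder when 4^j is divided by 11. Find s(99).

3

Computing terms: s(0) = 1, s(1) = 4, s(2) = 5, s(3) = 9, s(4) = 3, s(5) = 1.
Since s(5) = s(0) = 1, the sequence is periodic with period 5.
So s(99) = s(0 + ((99-0) mod 5)) = s(4) = 3.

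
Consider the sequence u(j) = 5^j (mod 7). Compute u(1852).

Computing terms: u(1) = 5, u(2) = 4, u(3) = 6, u(4) = 2, u(5) = 3, u(6) = 1, u(7) = 5.
The sequence repeats with period 6.
So u(1852) = u(1 + ((1852-1) mod 6)) = u(4) = 2.

2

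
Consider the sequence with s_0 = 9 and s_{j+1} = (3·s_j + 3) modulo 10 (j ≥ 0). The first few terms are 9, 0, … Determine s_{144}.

s_0 = 9, s_1 = 0, s_2 = 3, s_3 = 2, s_4 = 9.
The sequence repeats with period 4.
(144 - 0) mod 4 = 0, so s_{144} = s_0 = 9.

9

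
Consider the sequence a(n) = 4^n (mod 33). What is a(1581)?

4

a(1) = 4; a(2) = 16; a(3) = 31; a(4) = 25; a(5) = 1; a(6) = 4.
Since a(6) = a(1) = 4, the sequence is periodic with period 5.
So a(1581) = a(1 + ((1581-1) mod 5)) = a(1) = 4.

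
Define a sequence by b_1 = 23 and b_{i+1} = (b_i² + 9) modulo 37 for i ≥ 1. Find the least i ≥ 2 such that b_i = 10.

10

Listing terms: b_1 = 23, b_2 = 20, b_3 = 2, b_4 = 13, b_5 = 30, b_6 = 21, b_7 = 6, b_8 = 8, b_9 = 36, b_{10} = 10, b_{11} = 35, b_{12} = 13.
Since b_{12} = b_4 = 13, the sequence is eventually periodic: after a pre-period of length 3 it cycles with period 8.
The value 10 first appears (with i ≥ 2) at b_{10}.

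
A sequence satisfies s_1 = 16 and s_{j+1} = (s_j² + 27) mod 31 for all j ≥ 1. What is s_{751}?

16

Computing terms: s_1 = 16,  s_2 = 4,  s_3 = 12,  s_4 = 16.
Since s_4 = s_1 = 16, the sequence is periodic with period 3.
So s_{751} = s_{1 + ((751-1) mod 3)} = s_1 = 16.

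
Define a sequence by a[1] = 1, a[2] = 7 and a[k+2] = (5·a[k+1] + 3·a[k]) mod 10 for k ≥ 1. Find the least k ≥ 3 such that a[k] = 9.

5

Listing terms: a[1] = 1, a[2] = 7, a[3] = 8, a[4] = 1, a[5] = 9, a[6] = 8, a[7] = 7, a[8] = 9, a[9] = 6, a[10] = 7, a[11] = 3, a[12] = 6, a[13] = 9, a[14] = 3, a[15] = 2, a[16] = 9, a[17] = 1, a[18] = 2, a[19] = 3, a[20] = 1, a[21] = 4, a[22] = 3, a[23] = 7, a[24] = 4, a[25] = 1, a[26] = 7.
The sequence repeats with period 24.
The value 9 first appears (with k ≥ 3) at a[5].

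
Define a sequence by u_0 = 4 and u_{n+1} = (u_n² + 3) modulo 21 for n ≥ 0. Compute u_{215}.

7

Listing terms: u_0 = 4; u_1 = 19; u_2 = 7; u_3 = 10; u_4 = 19.
Since u_4 = u_1 = 19, the sequence is eventually periodic: after a pre-period of length 1 it cycles with period 3.
For n ≥ 1, u_n depends only on (n - 1) mod 3. (215 - 1) mod 3 = 1, so u_{215} = u_2 = 7.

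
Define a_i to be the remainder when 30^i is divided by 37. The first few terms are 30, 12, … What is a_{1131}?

11

a_1 = 30,  a_2 = 12,  a_3 = 27,  a_4 = 33,  a_5 = 28,  a_6 = 26,  a_7 = 3,  a_8 = 16,  a_9 = 36,  a_{10} = 7,  a_{11} = 25,  a_{12} = 10,  a_{13} = 4,  a_{14} = 9,  a_{15} = 11,  a_{16} = 34,  a_{17} = 21,  a_{18} = 1,  a_{19} = 30.
Since a_{19} = a_1 = 30, the sequence is periodic with period 18.
So a_{1131} = a_{1 + ((1131-1) mod 18)} = a_{15} = 11.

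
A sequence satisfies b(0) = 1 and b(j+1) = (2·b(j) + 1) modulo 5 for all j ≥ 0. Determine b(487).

0

We have b(0) = 1, b(1) = 3, b(2) = 2, b(3) = 0, b(4) = 1.
Since b(4) = b(0) = 1, the sequence is periodic with period 4.
(487 - 0) mod 4 = 3, so b(487) = b(3) = 0.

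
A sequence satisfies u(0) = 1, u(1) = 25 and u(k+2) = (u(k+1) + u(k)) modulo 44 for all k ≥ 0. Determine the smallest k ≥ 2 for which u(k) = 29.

u(0) = 1, u(1) = 25, u(2) = 26, u(3) = 7, u(4) = 33, u(5) = 40, u(6) = 29, u(7) = 25, u(8) = 10, u(9) = 35, u(10) = 1, u(11) = 36, u(12) = 37, u(13) = 29, u(14) = 22, u(15) = 7, u(16) = 29, u(17) = 36, u(18) = 21, u(19) = 13, u(20) = 34, u(21) = 3, u(22) = 37, u(23) = 40, u(24) = 33, u(25) = 29, u(26) = 18, u(27) = 3, u(28) = 21, u(29) = 24, u(30) = 1, u(31) = 25.
The sequence repeats with period 30.
The value 29 first appears (with k ≥ 2) at u(6).

6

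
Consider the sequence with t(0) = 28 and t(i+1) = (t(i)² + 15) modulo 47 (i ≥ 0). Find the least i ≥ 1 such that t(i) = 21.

9

Listing terms: t(0) = 28,  t(1) = 0,  t(2) = 15,  t(3) = 5,  t(4) = 40,  t(5) = 17,  t(6) = 22,  t(7) = 29,  t(8) = 10,  t(9) = 21,  t(10) = 33,  t(11) = 23,  t(12) = 27,  t(13) = 39,  t(14) = 32,  t(15) = 5.
Since t(15) = t(3) = 5, the sequence is eventually periodic: after a pre-period of length 3 it cycles with period 12.
The value 21 first appears (with i ≥ 1) at t(9).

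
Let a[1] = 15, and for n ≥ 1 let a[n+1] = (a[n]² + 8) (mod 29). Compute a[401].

a[1] = 15,  a[2] = 1,  a[3] = 9,  a[4] = 2,  a[5] = 12,  a[6] = 7,  a[7] = 28,  a[8] = 9.
Since a[8] = a[3] = 9, the sequence is eventually periodic: after a pre-period of length 2 it cycles with period 5.
For n ≥ 3, a[n] depends only on (n - 3) mod 5. (401 - 3) mod 5 = 3, so a[401] = a[6] = 7.

7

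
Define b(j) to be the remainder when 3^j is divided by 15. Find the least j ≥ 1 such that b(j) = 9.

Listing terms: b(0) = 1; b(1) = 3; b(2) = 9; b(3) = 12; b(4) = 6; b(5) = 3.
Since b(5) = b(1) = 3, the sequence is eventually periodic: after a pre-period of length 1 it cycles with period 4.
The value 9 first appears (with j ≥ 1) at b(2).

2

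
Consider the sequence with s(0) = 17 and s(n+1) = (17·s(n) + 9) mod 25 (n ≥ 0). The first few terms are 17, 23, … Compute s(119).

Listing terms: s(0) = 17; s(1) = 23; s(2) = 0; s(3) = 9; s(4) = 12; s(5) = 13; s(6) = 5; s(7) = 19; s(8) = 7; s(9) = 3; s(10) = 10; s(11) = 4; s(12) = 2; s(13) = 18; s(14) = 15; s(15) = 14; s(16) = 22; s(17) = 8; s(18) = 20; s(19) = 24; s(20) = 17.
The sequence repeats with period 20.
So s(119) = s(0 + ((119-0) mod 20)) = s(19) = 24.

24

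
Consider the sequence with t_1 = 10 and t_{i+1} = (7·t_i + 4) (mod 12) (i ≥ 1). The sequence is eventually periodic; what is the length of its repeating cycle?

We have t_1 = 10; t_2 = 2; t_3 = 6; t_4 = 10.
Since t_4 = t_1 = 10, the sequence is periodic with period 3.

3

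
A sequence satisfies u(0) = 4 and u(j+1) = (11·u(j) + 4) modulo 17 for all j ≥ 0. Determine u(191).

u(0) = 4,  u(1) = 14,  u(2) = 5,  u(3) = 8,  u(4) = 7,  u(5) = 13,  u(6) = 11,  u(7) = 6,  u(8) = 2,  u(9) = 9,  u(10) = 1,  u(11) = 15,  u(12) = 16,  u(13) = 10,  u(14) = 12,  u(15) = 0,  u(16) = 4.
Since u(16) = u(0) = 4, the sequence is periodic with period 16.
(191 - 0) mod 16 = 15, so u(191) = u(15) = 0.

0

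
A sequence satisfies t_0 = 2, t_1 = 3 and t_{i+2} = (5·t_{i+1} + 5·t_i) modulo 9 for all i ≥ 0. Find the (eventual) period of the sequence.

9

Computing terms: t_0 = 2,  t_1 = 3,  t_2 = 7,  t_3 = 5,  t_4 = 6,  t_5 = 1,  t_6 = 8,  t_7 = 0,  t_8 = 4,  t_9 = 2,  t_{10} = 3.
The sequence repeats with period 9.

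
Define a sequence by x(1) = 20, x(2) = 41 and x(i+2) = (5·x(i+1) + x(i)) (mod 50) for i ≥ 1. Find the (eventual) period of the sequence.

Computing terms: x(1) = 20; x(2) = 41; x(3) = 25; x(4) = 16; x(5) = 5; x(6) = 41; x(7) = 10; x(8) = 41; x(9) = 15; x(10) = 16; x(11) = 45; x(12) = 41; x(13) = 0; x(14) = 41; x(15) = 5; x(16) = 16; x(17) = 35; x(18) = 41; x(19) = 40; x(20) = 41; x(21) = 45; x(22) = 16; x(23) = 25; x(24) = 41; x(25) = 30; x(26) = 41; x(27) = 35; x(28) = 16; x(29) = 15; x(30) = 41; x(31) = 20; x(32) = 41.
Since (x(31), x(32)) = (x(1), x(2)) = (20, 41) (two consecutive terms determine the rest), the sequence is periodic with period 30.

30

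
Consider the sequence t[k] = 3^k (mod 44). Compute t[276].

25

We have t[1] = 3, t[2] = 9, t[3] = 27, t[4] = 37, t[5] = 23, t[6] = 25, t[7] = 31, t[8] = 5, t[9] = 15, t[10] = 1, t[11] = 3.
The sequence repeats with period 10.
(276 - 1) mod 10 = 5, so t[276] = t[6] = 25.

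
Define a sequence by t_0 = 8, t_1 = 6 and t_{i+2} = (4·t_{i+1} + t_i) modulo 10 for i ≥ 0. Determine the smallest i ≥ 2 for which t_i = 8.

4

Computing terms: t_0 = 8; t_1 = 6; t_2 = 2; t_3 = 4; t_4 = 8; t_5 = 6.
Since (t_4, t_5) = (t_0, t_1) = (8, 6) (two consecutive terms determine the rest), the sequence is periodic with period 4.
The value 8 next appears (with i ≥ 2) at t_4.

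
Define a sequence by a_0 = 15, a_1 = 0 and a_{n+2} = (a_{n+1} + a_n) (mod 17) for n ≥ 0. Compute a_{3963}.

15

a_0 = 15,  a_1 = 0,  a_2 = 15,  a_3 = 15,  a_4 = 13,  a_5 = 11,  a_6 = 7,  a_7 = 1,  a_8 = 8,  a_9 = 9,  a_{10} = 0,  a_{11} = 9,  a_{12} = 9,  a_{13} = 1,  a_{14} = 10,  a_{15} = 11,  a_{16} = 4,  a_{17} = 15,  a_{18} = 2,  a_{19} = 0,  a_{20} = 2,  a_{21} = 2,  a_{22} = 4,  a_{23} = 6,  a_{24} = 10,  a_{25} = 16,  a_{26} = 9,  a_{27} = 8,  a_{28} = 0,  a_{29} = 8,  a_{30} = 8,  a_{31} = 16,  a_{32} = 7,  a_{33} = 6,  a_{34} = 13,  a_{35} = 2,  a_{36} = 15,  a_{37} = 0.
Since (a_{36}, a_{37}) = (a_0, a_1) = (15, 0) (two consecutive terms determine the rest), the sequence is periodic with period 36.
So a_{3963} = a_{0 + ((3963-0) mod 36)} = a_3 = 15.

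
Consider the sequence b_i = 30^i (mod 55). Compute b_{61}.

30

Computing terms: b_0 = 1,  b_1 = 30,  b_2 = 20,  b_3 = 50,  b_4 = 15,  b_5 = 10,  b_6 = 25,  b_7 = 35,  b_8 = 5,  b_9 = 40,  b_{10} = 45,  b_{11} = 30.
Since b_{11} = b_1 = 30, the sequence is eventually periodic: after a pre-period of length 1 it cycles with period 10.
For i ≥ 1, b_i depends only on (i - 1) mod 10. (61 - 1) mod 10 = 0, so b_{61} = b_1 = 30.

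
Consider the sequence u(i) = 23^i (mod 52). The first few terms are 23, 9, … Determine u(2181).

Listing terms: u(1) = 23,  u(2) = 9,  u(3) = 51,  u(4) = 29,  u(5) = 43,  u(6) = 1,  u(7) = 23.
Since u(7) = u(1) = 23, the sequence is periodic with period 6.
So u(2181) = u(1 + ((2181-1) mod 6)) = u(3) = 51.

51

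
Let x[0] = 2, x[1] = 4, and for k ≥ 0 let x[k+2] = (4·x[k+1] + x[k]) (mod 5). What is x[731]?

We have x[0] = 2, x[1] = 4, x[2] = 3, x[3] = 1, x[4] = 2, x[5] = 4.
The sequence repeats with period 4.
So x[731] = x[0 + ((731-0) mod 4)] = x[3] = 1.

1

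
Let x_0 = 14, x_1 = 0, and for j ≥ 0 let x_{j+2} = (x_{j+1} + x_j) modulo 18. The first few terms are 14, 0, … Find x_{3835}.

We have x_0 = 14, x_1 = 0, x_2 = 14, x_3 = 14, x_4 = 10, x_5 = 6, x_6 = 16, x_7 = 4, x_8 = 2, x_9 = 6, x_{10} = 8, x_{11} = 14, x_{12} = 4, x_{13} = 0, x_{14} = 4, x_{15} = 4, x_{16} = 8, x_{17} = 12, x_{18} = 2, x_{19} = 14, x_{20} = 16, x_{21} = 12, x_{22} = 10, x_{23} = 4, x_{24} = 14, x_{25} = 0.
The sequence repeats with period 24.
So x_{3835} = x_{0 + ((3835-0) mod 24)} = x_{19} = 14.

14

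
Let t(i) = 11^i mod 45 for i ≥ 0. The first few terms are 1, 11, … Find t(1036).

16

Listing terms: t(0) = 1,  t(1) = 11,  t(2) = 31,  t(3) = 26,  t(4) = 16,  t(5) = 41,  t(6) = 1.
Since t(6) = t(0) = 1, the sequence is periodic with period 6.
So t(1036) = t(0 + ((1036-0) mod 6)) = t(4) = 16.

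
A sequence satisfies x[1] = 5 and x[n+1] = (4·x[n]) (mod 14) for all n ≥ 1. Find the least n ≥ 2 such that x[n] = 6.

2

Listing terms: x[1] = 5,  x[2] = 6,  x[3] = 10,  x[4] = 12,  x[5] = 6.
Since x[5] = x[2] = 6, the sequence is eventually periodic: after a pre-period of length 1 it cycles with period 3.
The value 6 first appears (with n ≥ 2) at x[2].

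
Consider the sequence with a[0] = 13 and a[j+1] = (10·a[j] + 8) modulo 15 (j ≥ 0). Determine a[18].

13

Computing terms: a[0] = 13, a[1] = 3, a[2] = 8, a[3] = 13.
The sequence repeats with period 3.
(18 - 0) mod 3 = 0, so a[18] = a[0] = 13.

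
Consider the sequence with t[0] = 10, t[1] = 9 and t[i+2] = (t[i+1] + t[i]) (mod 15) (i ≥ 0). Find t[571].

1

Listing terms: t[0] = 10,  t[1] = 9,  t[2] = 4,  t[3] = 13,  t[4] = 2,  t[5] = 0,  t[6] = 2,  t[7] = 2,  t[8] = 4,  t[9] = 6,  t[10] = 10,  t[11] = 1,  t[12] = 11,  t[13] = 12,  t[14] = 8,  t[15] = 5,  t[16] = 13,  t[17] = 3,  t[18] = 1,  t[19] = 4,  t[20] = 5,  t[21] = 9,  t[22] = 14,  t[23] = 8,  t[24] = 7,  t[25] = 0,  t[26] = 7,  t[27] = 7,  t[28] = 14,  t[29] = 6,  t[30] = 5,  t[31] = 11,  t[32] = 1,  t[33] = 12,  t[34] = 13,  t[35] = 10,  t[36] = 8,  t[37] = 3,  t[38] = 11,  t[39] = 14,  t[40] = 10,  t[41] = 9.
The sequence repeats with period 40.
So t[571] = t[0 + ((571-0) mod 40)] = t[11] = 1.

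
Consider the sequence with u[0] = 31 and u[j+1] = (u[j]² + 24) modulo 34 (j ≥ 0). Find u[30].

Listing terms: u[0] = 31, u[1] = 33, u[2] = 25, u[3] = 3, u[4] = 33.
Since u[4] = u[1] = 33, the sequence is eventually periodic: after a pre-period of length 1 it cycles with period 3.
For j ≥ 1, u[j] depends only on (j - 1) mod 3. (30 - 1) mod 3 = 2, so u[30] = u[3] = 3.

3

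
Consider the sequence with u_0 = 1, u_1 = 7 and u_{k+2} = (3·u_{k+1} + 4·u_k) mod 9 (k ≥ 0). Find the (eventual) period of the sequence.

Computing terms: u_0 = 1; u_1 = 7; u_2 = 7; u_3 = 4; u_4 = 4; u_5 = 1; u_6 = 1; u_7 = 7.
Since (u_6, u_7) = (u_0, u_1) = (1, 7) (two consecutive terms determine the rest), the sequence is periodic with period 6.

6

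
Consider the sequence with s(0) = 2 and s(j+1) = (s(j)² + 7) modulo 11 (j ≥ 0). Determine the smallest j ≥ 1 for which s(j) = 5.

5

We have s(0) = 2; s(1) = 0; s(2) = 7; s(3) = 1; s(4) = 8; s(5) = 5; s(6) = 10; s(7) = 8.
Since s(7) = s(4) = 8, the sequence is eventually periodic: after a pre-period of length 4 it cycles with period 3.
The value 5 first appears (with j ≥ 1) at s(5).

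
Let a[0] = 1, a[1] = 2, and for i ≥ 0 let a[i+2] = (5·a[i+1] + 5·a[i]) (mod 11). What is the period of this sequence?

Listing terms: a[0] = 1, a[1] = 2, a[2] = 4, a[3] = 8, a[4] = 5, a[5] = 10, a[6] = 9, a[7] = 7, a[8] = 3, a[9] = 6, a[10] = 1, a[11] = 2.
Since (a[10], a[11]) = (a[0], a[1]) = (1, 2) (two consecutive terms determine the rest), the sequence is periodic with period 10.

10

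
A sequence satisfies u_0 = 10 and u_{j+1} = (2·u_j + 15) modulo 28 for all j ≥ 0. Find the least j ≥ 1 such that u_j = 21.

We have u_0 = 10,  u_1 = 7,  u_2 = 1,  u_3 = 17,  u_4 = 21,  u_5 = 1.
Since u_5 = u_2 = 1, the sequence is eventually periodic: after a pre-period of length 2 it cycles with period 3.
The value 21 first appears (with j ≥ 1) at u_4.

4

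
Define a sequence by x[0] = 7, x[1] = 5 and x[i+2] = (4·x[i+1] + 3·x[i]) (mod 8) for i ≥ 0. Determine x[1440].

7

Listing terms: x[0] = 7, x[1] = 5, x[2] = 1, x[3] = 3, x[4] = 7, x[5] = 5.
Since (x[4], x[5]) = (x[0], x[1]) = (7, 5) (two consecutive terms determine the rest), the sequence is periodic with period 4.
So x[1440] = x[0 + ((1440-0) mod 4)] = x[0] = 7.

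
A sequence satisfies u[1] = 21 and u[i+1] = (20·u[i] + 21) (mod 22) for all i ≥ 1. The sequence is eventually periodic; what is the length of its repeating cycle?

Computing terms: u[1] = 21,  u[2] = 1,  u[3] = 19,  u[4] = 5,  u[5] = 11,  u[6] = 21.
The sequence repeats with period 5.

5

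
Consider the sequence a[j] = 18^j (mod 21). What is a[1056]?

a[1] = 18; a[2] = 9; a[3] = 15; a[4] = 18.
The sequence repeats with period 3.
So a[1056] = a[1 + ((1056-1) mod 3)] = a[3] = 15.

15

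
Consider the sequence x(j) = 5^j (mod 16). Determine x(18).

We have x(0) = 1, x(1) = 5, x(2) = 9, x(3) = 13, x(4) = 1.
Since x(4) = x(0) = 1, the sequence is periodic with period 4.
(18 - 0) mod 4 = 2, so x(18) = x(2) = 9.

9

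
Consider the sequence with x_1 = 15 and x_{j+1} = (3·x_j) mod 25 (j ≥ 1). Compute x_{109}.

15

We have x_1 = 15; x_2 = 20; x_3 = 10; x_4 = 5; x_5 = 15.
The sequence repeats with period 4.
So x_{109} = x_{1 + ((109-1) mod 4)} = x_1 = 15.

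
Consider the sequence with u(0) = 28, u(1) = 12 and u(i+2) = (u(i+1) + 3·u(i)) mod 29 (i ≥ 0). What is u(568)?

We have u(0) = 28; u(1) = 12; u(2) = 9; u(3) = 16; u(4) = 14; u(5) = 4; u(6) = 17; u(7) = 0; u(8) = 22; u(9) = 22; u(10) = 1; u(11) = 9; u(12) = 12; u(13) = 10; u(14) = 17; u(15) = 18; u(16) = 11; u(17) = 7; u(18) = 11; u(19) = 3; u(20) = 7; u(21) = 16; u(22) = 8; u(23) = 27; u(24) = 22; u(25) = 16; u(26) = 24; u(27) = 14; u(28) = 28; u(29) = 12.
Since (u(28), u(29)) = (u(0), u(1)) = (28, 12) (two consecutive terms determine the rest), the sequence is periodic with period 28.
So u(568) = u(0 + ((568-0) mod 28)) = u(8) = 22.

22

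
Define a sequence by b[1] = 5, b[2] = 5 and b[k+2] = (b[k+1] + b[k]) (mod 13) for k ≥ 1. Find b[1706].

8

Listing terms: b[1] = 5, b[2] = 5, b[3] = 10, b[4] = 2, b[5] = 12, b[6] = 1, b[7] = 0, b[8] = 1, b[9] = 1, b[10] = 2, b[11] = 3, b[12] = 5, b[13] = 8, b[14] = 0, b[15] = 8, b[16] = 8, b[17] = 3, b[18] = 11, b[19] = 1, b[20] = 12, b[21] = 0, b[22] = 12, b[23] = 12, b[24] = 11, b[25] = 10, b[26] = 8, b[27] = 5, b[28] = 0, b[29] = 5, b[30] = 5.
The sequence repeats with period 28.
So b[1706] = b[1 + ((1706-1) mod 28)] = b[26] = 8.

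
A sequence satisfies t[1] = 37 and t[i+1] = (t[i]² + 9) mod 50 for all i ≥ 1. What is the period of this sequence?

Computing terms: t[1] = 37; t[2] = 28; t[3] = 43; t[4] = 8; t[5] = 23; t[6] = 38; t[7] = 3; t[8] = 18; t[9] = 33; t[10] = 48; t[11] = 13; t[12] = 28.
Since t[12] = t[2] = 28, the sequence is eventually periodic: after a pre-period of length 1 it cycles with period 10.

10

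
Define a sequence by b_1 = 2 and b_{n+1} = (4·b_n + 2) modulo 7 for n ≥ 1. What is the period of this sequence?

3

b_1 = 2, b_2 = 3, b_3 = 0, b_4 = 2.
Since b_4 = b_1 = 2, the sequence is periodic with period 3.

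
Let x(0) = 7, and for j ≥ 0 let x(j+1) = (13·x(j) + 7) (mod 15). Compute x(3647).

0

Listing terms: x(0) = 7,  x(1) = 8,  x(2) = 6,  x(3) = 10,  x(4) = 2,  x(5) = 3,  x(6) = 1,  x(7) = 5,  x(8) = 12,  x(9) = 13,  x(10) = 11,  x(11) = 0,  x(12) = 7.
The sequence repeats with period 12.
(3647 - 0) mod 12 = 11, so x(3647) = x(11) = 0.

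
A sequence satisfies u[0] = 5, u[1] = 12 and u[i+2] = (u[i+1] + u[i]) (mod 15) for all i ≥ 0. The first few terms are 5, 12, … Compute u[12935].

10

We have u[0] = 5; u[1] = 12; u[2] = 2; u[3] = 14; u[4] = 1; u[5] = 0; u[6] = 1; u[7] = 1; u[8] = 2; u[9] = 3; u[10] = 5; u[11] = 8; u[12] = 13; u[13] = 6; u[14] = 4; u[15] = 10; u[16] = 14; u[17] = 9; u[18] = 8; u[19] = 2; u[20] = 10; u[21] = 12; u[22] = 7; u[23] = 4; u[24] = 11; u[25] = 0; u[26] = 11; u[27] = 11; u[28] = 7; u[29] = 3; u[30] = 10; u[31] = 13; u[32] = 8; u[33] = 6; u[34] = 14; u[35] = 5; u[36] = 4; u[37] = 9; u[38] = 13; u[39] = 7; u[40] = 5; u[41] = 12.
The sequence repeats with period 40.
(12935 - 0) mod 40 = 15, so u[12935] = u[15] = 10.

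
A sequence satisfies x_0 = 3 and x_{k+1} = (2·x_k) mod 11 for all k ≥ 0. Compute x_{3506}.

5

We have x_0 = 3,  x_1 = 6,  x_2 = 1,  x_3 = 2,  x_4 = 4,  x_5 = 8,  x_6 = 5,  x_7 = 10,  x_8 = 9,  x_9 = 7,  x_{10} = 3.
Since x_{10} = x_0 = 3, the sequence is periodic with period 10.
(3506 - 0) mod 10 = 6, so x_{3506} = x_6 = 5.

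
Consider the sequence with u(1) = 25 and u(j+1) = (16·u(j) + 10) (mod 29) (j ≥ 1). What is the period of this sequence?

We have u(1) = 25; u(2) = 4; u(3) = 16; u(4) = 5; u(5) = 3; u(6) = 0; u(7) = 10; u(8) = 25.
The sequence repeats with period 7.

7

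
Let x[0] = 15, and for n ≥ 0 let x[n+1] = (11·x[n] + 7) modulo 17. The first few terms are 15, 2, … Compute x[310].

Listing terms: x[0] = 15; x[1] = 2; x[2] = 12; x[3] = 3; x[4] = 6; x[5] = 5; x[6] = 11; x[7] = 9; x[8] = 4; x[9] = 0; x[10] = 7; x[11] = 16; x[12] = 13; x[13] = 14; x[14] = 8; x[15] = 10; x[16] = 15.
The sequence repeats with period 16.
So x[310] = x[0 + ((310-0) mod 16)] = x[6] = 11.

11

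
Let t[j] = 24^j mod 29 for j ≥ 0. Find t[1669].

t[0] = 1, t[1] = 24, t[2] = 25, t[3] = 20, t[4] = 16, t[5] = 7, t[6] = 23, t[7] = 1.
The sequence repeats with period 7.
(1669 - 0) mod 7 = 3, so t[1669] = t[3] = 20.

20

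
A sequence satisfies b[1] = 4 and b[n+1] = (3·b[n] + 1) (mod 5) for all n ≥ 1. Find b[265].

4

We have b[1] = 4, b[2] = 3, b[3] = 0, b[4] = 1, b[5] = 4.
Since b[5] = b[1] = 4, the sequence is periodic with period 4.
(265 - 1) mod 4 = 0, so b[265] = b[1] = 4.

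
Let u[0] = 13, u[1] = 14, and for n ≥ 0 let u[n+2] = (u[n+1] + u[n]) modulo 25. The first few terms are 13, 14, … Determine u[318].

12

We have u[0] = 13, u[1] = 14, u[2] = 2, u[3] = 16, u[4] = 18, u[5] = 9, u[6] = 2, u[7] = 11, u[8] = 13, u[9] = 24, u[10] = 12, u[11] = 11, u[12] = 23, u[13] = 9, u[14] = 7, u[15] = 16, u[16] = 23, u[17] = 14, u[18] = 12, u[19] = 1, u[20] = 13, u[21] = 14.
The sequence repeats with period 20.
So u[318] = u[0 + ((318-0) mod 20)] = u[18] = 12.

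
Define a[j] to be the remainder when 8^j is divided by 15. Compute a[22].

4

a[1] = 8, a[2] = 4, a[3] = 2, a[4] = 1, a[5] = 8.
The sequence repeats with period 4.
So a[22] = a[1 + ((22-1) mod 4)] = a[2] = 4.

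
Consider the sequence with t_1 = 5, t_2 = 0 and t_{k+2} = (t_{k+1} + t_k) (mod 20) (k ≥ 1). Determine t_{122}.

We have t_1 = 5; t_2 = 0; t_3 = 5; t_4 = 5; t_5 = 10; t_6 = 15; t_7 = 5; t_8 = 0.
The sequence repeats with period 6.
So t_{122} = t_{1 + ((122-1) mod 6)} = t_2 = 0.

0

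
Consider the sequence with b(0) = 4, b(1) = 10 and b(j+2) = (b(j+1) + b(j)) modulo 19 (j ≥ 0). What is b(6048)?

4

We have b(0) = 4, b(1) = 10, b(2) = 14, b(3) = 5, b(4) = 0, b(5) = 5, b(6) = 5, b(7) = 10, b(8) = 15, b(9) = 6, b(10) = 2, b(11) = 8, b(12) = 10, b(13) = 18, b(14) = 9, b(15) = 8, b(16) = 17, b(17) = 6, b(18) = 4, b(19) = 10.
The sequence repeats with period 18.
(6048 - 0) mod 18 = 0, so b(6048) = b(0) = 4.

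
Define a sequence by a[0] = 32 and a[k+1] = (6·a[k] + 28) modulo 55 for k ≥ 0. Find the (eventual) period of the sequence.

a[0] = 32; a[1] = 0; a[2] = 28; a[3] = 31; a[4] = 49; a[5] = 47; a[6] = 35; a[7] = 18; a[8] = 26; a[9] = 19; a[10] = 32.
Since a[10] = a[0] = 32, the sequence is periodic with period 10.

10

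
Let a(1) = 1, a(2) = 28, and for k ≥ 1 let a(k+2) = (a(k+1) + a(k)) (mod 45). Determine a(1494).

8

We have a(1) = 1, a(2) = 28, a(3) = 29, a(4) = 12, a(5) = 41, a(6) = 8, a(7) = 4, a(8) = 12, a(9) = 16, a(10) = 28, a(11) = 44, a(12) = 27, a(13) = 26, a(14) = 8, a(15) = 34, a(16) = 42, a(17) = 31, a(18) = 28, a(19) = 14, a(20) = 42, a(21) = 11, a(22) = 8, a(23) = 19, a(24) = 27, a(25) = 1, a(26) = 28.
The sequence repeats with period 24.
(1494 - 1) mod 24 = 5, so a(1494) = a(6) = 8.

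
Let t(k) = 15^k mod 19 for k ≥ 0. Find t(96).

We have t(0) = 1,  t(1) = 15,  t(2) = 16,  t(3) = 12,  t(4) = 9,  t(5) = 2,  t(6) = 11,  t(7) = 13,  t(8) = 5,  t(9) = 18,  t(10) = 4,  t(11) = 3,  t(12) = 7,  t(13) = 10,  t(14) = 17,  t(15) = 8,  t(16) = 6,  t(17) = 14,  t(18) = 1.
The sequence repeats with period 18.
So t(96) = t(0 + ((96-0) mod 18)) = t(6) = 11.

11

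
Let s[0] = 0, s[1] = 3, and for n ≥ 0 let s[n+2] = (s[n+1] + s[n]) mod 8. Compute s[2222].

3

Listing terms: s[0] = 0,  s[1] = 3,  s[2] = 3,  s[3] = 6,  s[4] = 1,  s[5] = 7,  s[6] = 0,  s[7] = 7,  s[8] = 7,  s[9] = 6,  s[10] = 5,  s[11] = 3,  s[12] = 0,  s[13] = 3.
The sequence repeats with period 12.
So s[2222] = s[0 + ((2222-0) mod 12)] = s[2] = 3.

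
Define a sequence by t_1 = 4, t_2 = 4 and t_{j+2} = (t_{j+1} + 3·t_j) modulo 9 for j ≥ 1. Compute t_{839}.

4

Listing terms: t_1 = 4,  t_2 = 4,  t_3 = 7,  t_4 = 1,  t_5 = 4,  t_6 = 7.
Since (t_5, t_6) = (t_2, t_3) = (4, 7) (two consecutive terms determine the rest), the sequence is eventually periodic: after a pre-period of length 1 it cycles with period 3.
For j ≥ 2, t_j depends only on (j - 2) mod 3. (839 - 2) mod 3 = 0, so t_{839} = t_2 = 4.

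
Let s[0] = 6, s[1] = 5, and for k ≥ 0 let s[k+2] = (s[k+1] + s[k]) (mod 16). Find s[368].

7

Computing terms: s[0] = 6; s[1] = 5; s[2] = 11; s[3] = 0; s[4] = 11; s[5] = 11; s[6] = 6; s[7] = 1; s[8] = 7; s[9] = 8; s[10] = 15; s[11] = 7; s[12] = 6; s[13] = 13; s[14] = 3; s[15] = 0; s[16] = 3; s[17] = 3; s[18] = 6; s[19] = 9; s[20] = 15; s[21] = 8; s[22] = 7; s[23] = 15; s[24] = 6; s[25] = 5.
Since (s[24], s[25]) = (s[0], s[1]) = (6, 5) (two consecutive terms determine the rest), the sequence is periodic with period 24.
(368 - 0) mod 24 = 8, so s[368] = s[8] = 7.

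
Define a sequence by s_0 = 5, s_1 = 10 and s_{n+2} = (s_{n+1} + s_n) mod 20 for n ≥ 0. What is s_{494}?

s_0 = 5, s_1 = 10, s_2 = 15, s_3 = 5, s_4 = 0, s_5 = 5, s_6 = 5, s_7 = 10.
Since (s_6, s_7) = (s_0, s_1) = (5, 10) (two consecutive terms determine the rest), the sequence is periodic with period 6.
So s_{494} = s_{0 + ((494-0) mod 6)} = s_2 = 15.

15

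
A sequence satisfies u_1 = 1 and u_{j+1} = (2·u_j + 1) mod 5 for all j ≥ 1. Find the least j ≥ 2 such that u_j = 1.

5

We have u_1 = 1; u_2 = 3; u_3 = 2; u_4 = 0; u_5 = 1.
The sequence repeats with period 4.
The value 1 next appears (with j ≥ 2) at u_5.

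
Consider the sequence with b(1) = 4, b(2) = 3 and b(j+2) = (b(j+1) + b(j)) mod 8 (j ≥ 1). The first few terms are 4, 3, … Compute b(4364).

7

Computing terms: b(1) = 4, b(2) = 3, b(3) = 7, b(4) = 2, b(5) = 1, b(6) = 3, b(7) = 4, b(8) = 7, b(9) = 3, b(10) = 2, b(11) = 5, b(12) = 7, b(13) = 4, b(14) = 3.
Since (b(13), b(14)) = (b(1), b(2)) = (4, 3) (two consecutive terms determine the rest), the sequence is periodic with period 12.
(4364 - 1) mod 12 = 7, so b(4364) = b(8) = 7.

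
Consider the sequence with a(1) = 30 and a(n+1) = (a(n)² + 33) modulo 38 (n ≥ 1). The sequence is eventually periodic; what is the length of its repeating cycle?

4

Listing terms: a(1) = 30; a(2) = 21; a(3) = 18; a(4) = 15; a(5) = 30.
The sequence repeats with period 4.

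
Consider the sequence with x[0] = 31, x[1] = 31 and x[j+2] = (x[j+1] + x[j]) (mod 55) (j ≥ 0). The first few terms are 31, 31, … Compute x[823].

Listing terms: x[0] = 31,  x[1] = 31,  x[2] = 7,  x[3] = 38,  x[4] = 45,  x[5] = 28,  x[6] = 18,  x[7] = 46,  x[8] = 9,  x[9] = 0,  x[10] = 9,  x[11] = 9,  x[12] = 18,  x[13] = 27,  x[14] = 45,  x[15] = 17,  x[16] = 7,  x[17] = 24,  x[18] = 31,  x[19] = 0,  x[20] = 31,  x[21] = 31.
Since (x[20], x[21]) = (x[0], x[1]) = (31, 31) (two consecutive terms determine the rest), the sequence is periodic with period 20.
So x[823] = x[0 + ((823-0) mod 20)] = x[3] = 38.

38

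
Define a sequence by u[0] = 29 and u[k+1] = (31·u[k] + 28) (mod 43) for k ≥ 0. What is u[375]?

5

We have u[0] = 29; u[1] = 24; u[2] = 41; u[3] = 9; u[4] = 6; u[5] = 42; u[6] = 40; u[7] = 21; u[8] = 34; u[9] = 7; u[10] = 30; u[11] = 12; u[12] = 13; u[13] = 1; u[14] = 16; u[15] = 8; u[16] = 18; u[17] = 27; u[18] = 5; u[19] = 11; u[20] = 25; u[21] = 29.
The sequence repeats with period 21.
(375 - 0) mod 21 = 18, so u[375] = u[18] = 5.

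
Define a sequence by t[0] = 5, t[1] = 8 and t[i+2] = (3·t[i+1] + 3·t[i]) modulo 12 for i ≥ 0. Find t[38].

Computing terms: t[0] = 5,  t[1] = 8,  t[2] = 3,  t[3] = 9,  t[4] = 0,  t[5] = 3,  t[6] = 9.
Since (t[5], t[6]) = (t[2], t[3]) = (3, 9) (two consecutive terms determine the rest), the sequence is eventually periodic: after a pre-period of length 2 it cycles with period 3.
For i ≥ 2, t[i] depends only on (i - 2) mod 3. (38 - 2) mod 3 = 0, so t[38] = t[2] = 3.

3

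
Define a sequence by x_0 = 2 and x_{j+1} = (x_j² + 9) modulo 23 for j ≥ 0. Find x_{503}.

x_0 = 2, x_1 = 13, x_2 = 17, x_3 = 22, x_4 = 10, x_5 = 17.
Since x_5 = x_2 = 17, the sequence is eventually periodic: after a pre-period of length 2 it cycles with period 3.
For j ≥ 2, x_j depends only on (j - 2) mod 3. (503 - 2) mod 3 = 0, so x_{503} = x_2 = 17.

17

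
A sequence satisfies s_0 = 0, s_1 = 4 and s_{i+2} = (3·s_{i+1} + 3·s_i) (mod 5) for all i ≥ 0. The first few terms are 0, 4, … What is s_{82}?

Computing terms: s_0 = 0, s_1 = 4, s_2 = 2, s_3 = 3, s_4 = 0, s_5 = 4.
Since (s_4, s_5) = (s_0, s_1) = (0, 4) (two consecutive terms determine the rest), the sequence is periodic with period 4.
(82 - 0) mod 4 = 2, so s_{82} = s_2 = 2.

2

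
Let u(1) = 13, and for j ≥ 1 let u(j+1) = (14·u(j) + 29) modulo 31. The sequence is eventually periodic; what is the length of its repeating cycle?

We have u(1) = 13,  u(2) = 25,  u(3) = 7,  u(4) = 3,  u(5) = 9,  u(6) = 0,  u(7) = 29,  u(8) = 1,  u(9) = 12,  u(10) = 11,  u(11) = 28,  u(12) = 18,  u(13) = 2,  u(14) = 26,  u(15) = 21,  u(16) = 13.
The sequence repeats with period 15.

15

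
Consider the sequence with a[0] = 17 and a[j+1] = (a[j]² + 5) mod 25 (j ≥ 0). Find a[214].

Computing terms: a[0] = 17,  a[1] = 19,  a[2] = 16,  a[3] = 11,  a[4] = 1,  a[5] = 6,  a[6] = 16.
Since a[6] = a[2] = 16, the sequence is eventually periodic: after a pre-period of length 2 it cycles with period 4.
For j ≥ 2, a[j] depends only on (j - 2) mod 4. (214 - 2) mod 4 = 0, so a[214] = a[2] = 16.

16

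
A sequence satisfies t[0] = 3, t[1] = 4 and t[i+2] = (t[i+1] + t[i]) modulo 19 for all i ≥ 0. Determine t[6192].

3

t[0] = 3; t[1] = 4; t[2] = 7; t[3] = 11; t[4] = 18; t[5] = 10; t[6] = 9; t[7] = 0; t[8] = 9; t[9] = 9; t[10] = 18; t[11] = 8; t[12] = 7; t[13] = 15; t[14] = 3; t[15] = 18; t[16] = 2; t[17] = 1; t[18] = 3; t[19] = 4.
The sequence repeats with period 18.
So t[6192] = t[0 + ((6192-0) mod 18)] = t[0] = 3.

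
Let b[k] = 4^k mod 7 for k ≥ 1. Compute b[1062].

Computing terms: b[1] = 4; b[2] = 2; b[3] = 1; b[4] = 4.
The sequence repeats with period 3.
(1062 - 1) mod 3 = 2, so b[1062] = b[3] = 1.

1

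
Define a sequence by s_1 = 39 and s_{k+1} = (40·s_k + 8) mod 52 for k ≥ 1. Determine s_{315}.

We have s_1 = 39, s_2 = 8, s_3 = 16, s_4 = 24, s_5 = 32, s_6 = 40, s_7 = 48, s_8 = 4, s_9 = 12, s_{10} = 20, s_{11} = 28, s_{12} = 36, s_{13} = 44, s_{14} = 0, s_{15} = 8.
Since s_{15} = s_2 = 8, the sequence is eventually periodic: after a pre-period of length 1 it cycles with period 13.
For k ≥ 2, s_k depends only on (k - 2) mod 13. (315 - 2) mod 13 = 1, so s_{315} = s_3 = 16.

16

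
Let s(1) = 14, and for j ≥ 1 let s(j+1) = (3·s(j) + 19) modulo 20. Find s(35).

2

Computing terms: s(1) = 14, s(2) = 1, s(3) = 2, s(4) = 5, s(5) = 14.
Since s(5) = s(1) = 14, the sequence is periodic with period 4.
So s(35) = s(1 + ((35-1) mod 4)) = s(3) = 2.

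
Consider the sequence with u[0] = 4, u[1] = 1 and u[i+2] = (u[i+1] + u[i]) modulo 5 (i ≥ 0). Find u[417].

0

Listing terms: u[0] = 4,  u[1] = 1,  u[2] = 0,  u[3] = 1,  u[4] = 1,  u[5] = 2,  u[6] = 3,  u[7] = 0,  u[8] = 3,  u[9] = 3,  u[10] = 1,  u[11] = 4,  u[12] = 0,  u[13] = 4,  u[14] = 4,  u[15] = 3,  u[16] = 2,  u[17] = 0,  u[18] = 2,  u[19] = 2,  u[20] = 4,  u[21] = 1.
The sequence repeats with period 20.
So u[417] = u[0 + ((417-0) mod 20)] = u[17] = 0.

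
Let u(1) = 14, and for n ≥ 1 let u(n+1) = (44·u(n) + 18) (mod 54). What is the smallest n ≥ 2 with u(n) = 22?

Listing terms: u(1) = 14; u(2) = 40; u(3) = 50; u(4) = 4; u(5) = 32; u(6) = 22; u(7) = 14.
The sequence repeats with period 6.
The value 22 first appears (with n ≥ 2) at u(6).

6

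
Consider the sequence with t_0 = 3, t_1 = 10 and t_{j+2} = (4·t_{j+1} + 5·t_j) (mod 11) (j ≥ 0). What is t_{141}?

10

We have t_0 = 3, t_1 = 10, t_2 = 0, t_3 = 6, t_4 = 2, t_5 = 5, t_6 = 8, t_7 = 2, t_8 = 4, t_9 = 4, t_{10} = 3, t_{11} = 10.
The sequence repeats with period 10.
(141 - 0) mod 10 = 1, so t_{141} = t_1 = 10.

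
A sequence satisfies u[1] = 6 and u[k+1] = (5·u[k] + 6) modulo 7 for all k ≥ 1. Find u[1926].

u[1] = 6; u[2] = 1; u[3] = 4; u[4] = 5; u[5] = 3; u[6] = 0; u[7] = 6.
Since u[7] = u[1] = 6, the sequence is periodic with period 6.
(1926 - 1) mod 6 = 5, so u[1926] = u[6] = 0.

0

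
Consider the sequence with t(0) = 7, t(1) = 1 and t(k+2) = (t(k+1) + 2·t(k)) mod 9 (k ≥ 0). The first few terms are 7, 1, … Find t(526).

2

t(0) = 7; t(1) = 1; t(2) = 6; t(3) = 8; t(4) = 2; t(5) = 0; t(6) = 4; t(7) = 4; t(8) = 3; t(9) = 2; t(10) = 8; t(11) = 3; t(12) = 1; t(13) = 7; t(14) = 0; t(15) = 5; t(16) = 5; t(17) = 6; t(18) = 7; t(19) = 1.
The sequence repeats with period 18.
So t(526) = t(0 + ((526-0) mod 18)) = t(4) = 2.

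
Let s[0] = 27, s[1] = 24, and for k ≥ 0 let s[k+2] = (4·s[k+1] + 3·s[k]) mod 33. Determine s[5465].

We have s[0] = 27,  s[1] = 24,  s[2] = 12,  s[3] = 21,  s[4] = 21,  s[5] = 15,  s[6] = 24,  s[7] = 9,  s[8] = 9,  s[9] = 30,  s[10] = 15,  s[11] = 18,  s[12] = 18,  s[13] = 27,  s[14] = 30,  s[15] = 3,  s[16] = 3,  s[17] = 21,  s[18] = 27,  s[19] = 6,  s[20] = 6,  s[21] = 9,  s[22] = 21,  s[23] = 12,  s[24] = 12,  s[25] = 18,  s[26] = 9,  s[27] = 24,  s[28] = 24,  s[29] = 3,  s[30] = 18,  s[31] = 15,  s[32] = 15,  s[33] = 6,  s[34] = 3,  s[35] = 30,  s[36] = 30,  s[37] = 12,  s[38] = 6,  s[39] = 27,  s[40] = 27,  s[41] = 24.
The sequence repeats with period 40.
(5465 - 0) mod 40 = 25, so s[5465] = s[25] = 18.

18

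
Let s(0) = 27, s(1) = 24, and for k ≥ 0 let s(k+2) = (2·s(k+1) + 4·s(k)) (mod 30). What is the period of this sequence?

Listing terms: s(0) = 27, s(1) = 24, s(2) = 6, s(3) = 18, s(4) = 0, s(5) = 12, s(6) = 24, s(7) = 6.
Since (s(6), s(7)) = (s(1), s(2)) = (24, 6) (two consecutive terms determine the rest), the sequence is eventually periodic: after a pre-period of length 1 it cycles with period 5.

5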